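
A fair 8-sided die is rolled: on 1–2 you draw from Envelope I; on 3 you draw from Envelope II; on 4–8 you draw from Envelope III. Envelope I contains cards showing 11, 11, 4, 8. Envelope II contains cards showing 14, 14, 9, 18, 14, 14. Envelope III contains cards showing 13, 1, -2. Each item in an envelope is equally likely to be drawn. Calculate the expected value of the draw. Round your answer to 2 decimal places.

6.35

E[X | Envelope I] = (11 + 11 + 4 + 8)/4 = 17/2
E[X | Envelope II] = (14 + 14 + 9 + 18 + 14 + 14)/6 = 83/6
E[X | Envelope III] = (13 + 1 − 2)/3 = 4
E[X] = (1/4)·17/2 + (1/8)·83/6 + (5/8)·4 = 305/48 ≈ 6.35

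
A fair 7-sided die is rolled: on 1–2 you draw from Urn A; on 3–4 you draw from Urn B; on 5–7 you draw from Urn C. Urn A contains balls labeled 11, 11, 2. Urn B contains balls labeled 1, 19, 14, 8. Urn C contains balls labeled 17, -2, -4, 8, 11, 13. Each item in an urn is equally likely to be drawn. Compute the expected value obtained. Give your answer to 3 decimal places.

E[X | Urn A] = (11 + 11 + 2)/3 = 8
E[X | Urn B] = (1 + 19 + 14 + 8)/4 = 21/2
E[X | Urn C] = (17 − 2 − 4 + 8 + 11 + 13)/6 = 43/6
E[X] = (2/7)·8 + (2/7)·21/2 + (3/7)·43/6 = 117/14 ≈ 8.357

8.357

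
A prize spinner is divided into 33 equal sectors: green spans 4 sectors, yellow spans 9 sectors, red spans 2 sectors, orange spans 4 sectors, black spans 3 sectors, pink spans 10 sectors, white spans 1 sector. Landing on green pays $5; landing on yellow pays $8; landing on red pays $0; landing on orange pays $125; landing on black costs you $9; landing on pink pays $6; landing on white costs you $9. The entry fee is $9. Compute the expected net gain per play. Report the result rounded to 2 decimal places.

E[payout] = (4/33)·5 + (9/33)·8 + (2/33)·0 + (4/33)·125 + (3/33)·(-9) + (10/33)·6 + (1/33)·(-9) = 56/3
Expected profit = 56/3 − 9 = 29/3 ≈ $9.67

$9.67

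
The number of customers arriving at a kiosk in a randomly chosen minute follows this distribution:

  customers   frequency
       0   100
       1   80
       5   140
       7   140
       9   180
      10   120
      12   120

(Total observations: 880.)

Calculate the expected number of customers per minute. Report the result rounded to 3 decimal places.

6.841

Total = 880, so P(customers=0) = 100/880, etc.
E[X] = (5/44)·0 + (1/11)·1 + (7/44)·5 + (7/44)·7 + (9/44)·9 + (3/22)·10 + (3/22)·12
     = 301/44 ≈ 6.841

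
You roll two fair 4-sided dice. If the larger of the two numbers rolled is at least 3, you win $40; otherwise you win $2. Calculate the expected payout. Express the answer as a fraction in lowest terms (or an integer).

E[payout] = (1/4)·2 + (3/4)·40 = 61/2

61/2 dollars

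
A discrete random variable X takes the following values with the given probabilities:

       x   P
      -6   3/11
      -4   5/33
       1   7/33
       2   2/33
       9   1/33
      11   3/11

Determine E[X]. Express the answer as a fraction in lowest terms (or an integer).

15/11

E[X] = (3/11)·(-6) + (5/33)·(-4) + (7/33)·1 + (2/33)·2 + (1/33)·9 + (3/11)·11
     = 15/11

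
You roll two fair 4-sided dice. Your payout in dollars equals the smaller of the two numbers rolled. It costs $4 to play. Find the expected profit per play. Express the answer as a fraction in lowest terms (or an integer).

-17/8 dollars

Distribution of the smaller of the two numbers rolled: 1 w.p. 7/16, 2 w.p. 5/16, 3 w.p. 3/16, 4 w.p. 1/16
E[payout] = (7/16)·1 + (5/16)·2 + (3/16)·3 + (1/16)·4 = 15/8
Expected profit = 15/8 − 4 = -17/8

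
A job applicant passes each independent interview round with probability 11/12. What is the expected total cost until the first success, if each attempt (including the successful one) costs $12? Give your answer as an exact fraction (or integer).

E[#attempts] = 1/p = 12/11; E[cost] = 12·12/11 = 144/11.

144/11 dollars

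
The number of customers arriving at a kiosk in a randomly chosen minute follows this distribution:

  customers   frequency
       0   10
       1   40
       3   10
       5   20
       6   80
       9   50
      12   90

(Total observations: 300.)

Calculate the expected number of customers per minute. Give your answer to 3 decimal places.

7.267

Total = 300, so P(customers=0) = 10/300, etc.
E[X] = (1/30)·0 + (2/15)·1 + (1/30)·3 + (1/15)·5 + (4/15)·6 + (1/6)·9 + (3/10)·12
     = 109/15 ≈ 7.267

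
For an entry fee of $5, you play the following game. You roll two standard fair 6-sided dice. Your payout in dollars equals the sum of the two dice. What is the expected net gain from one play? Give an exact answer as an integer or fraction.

Distribution of the sum of the two dice: 2 w.p. 1/36, 3 w.p. 1/18, 4 w.p. 1/12, 5 w.p. 1/9, 6 w.p. 5/36, 7 w.p. 1/6, …
E[payout] = (1/36)·2 + (1/18)·3 + (1/12)·4 + (1/9)·5 + (5/36)·6 + (1/6)·7 + (5/36)·8 + (1/9)·9 + (1/12)·10 + (1/18)·11 + (1/36)·12 = 7
Expected profit = 7 − 5 = 2

$2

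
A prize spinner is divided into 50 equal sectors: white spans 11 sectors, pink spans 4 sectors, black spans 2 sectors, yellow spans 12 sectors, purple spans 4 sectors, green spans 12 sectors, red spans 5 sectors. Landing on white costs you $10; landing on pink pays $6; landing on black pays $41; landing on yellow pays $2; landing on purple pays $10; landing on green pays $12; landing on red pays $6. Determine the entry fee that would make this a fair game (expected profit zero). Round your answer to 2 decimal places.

$4.68

E[payout] = (11/50)·(-10) + (4/50)·6 + (2/50)·41 + (12/50)·2 + (4/50)·10 + (12/50)·12 + (5/50)·6 = 117/25
Fair fee = E[payout] = 117/25 ≈ $4.68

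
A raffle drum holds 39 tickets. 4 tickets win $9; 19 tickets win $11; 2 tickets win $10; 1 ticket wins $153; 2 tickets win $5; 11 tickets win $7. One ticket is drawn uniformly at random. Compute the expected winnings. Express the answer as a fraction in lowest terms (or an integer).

505/39 dollars

E[payout] = (4/39)·9 + (19/39)·11 + (2/39)·10 + (1/39)·153 + (2/39)·5 + (11/39)·7 = 505/39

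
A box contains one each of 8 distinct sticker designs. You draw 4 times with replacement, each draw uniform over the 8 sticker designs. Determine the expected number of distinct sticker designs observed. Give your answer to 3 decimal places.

3.311

Let Xⱼ=1 if type j appears at least once. P(Xⱼ=1) = 1 − ((8−1)/8)^4 = 1695/4096.
E[#distinct] = 8·1695/4096 = 1695/512.
≈ 3.311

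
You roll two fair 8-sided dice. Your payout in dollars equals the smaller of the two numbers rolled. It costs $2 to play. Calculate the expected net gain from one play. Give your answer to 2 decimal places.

Distribution of the smaller of the two numbers rolled: 1 w.p. 15/64, 2 w.p. 13/64, 3 w.p. 11/64, 4 w.p. 9/64, 5 w.p. 7/64, 6 w.p. 5/64, …
E[payout] = (15/64)·1 + (13/64)·2 + (11/64)·3 + (9/64)·4 + (7/64)·5 + (5/64)·6 + (3/64)·7 + (1/64)·8 = 51/16
Expected profit = 51/16 − 2 = 19/16 ≈ $1.19

$1.19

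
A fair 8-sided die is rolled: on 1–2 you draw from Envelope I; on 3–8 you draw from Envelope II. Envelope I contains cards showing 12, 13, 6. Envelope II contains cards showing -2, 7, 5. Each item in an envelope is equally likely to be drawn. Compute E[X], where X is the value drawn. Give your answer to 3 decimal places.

E[X | Envelope I] = (12 + 13 + 6)/3 = 31/3
E[X | Envelope II] = (-2 + 7 + 5)/3 = 10/3
E[X] = (1/4)·31/3 + (3/4)·10/3 = 61/12 ≈ 5.083

5.083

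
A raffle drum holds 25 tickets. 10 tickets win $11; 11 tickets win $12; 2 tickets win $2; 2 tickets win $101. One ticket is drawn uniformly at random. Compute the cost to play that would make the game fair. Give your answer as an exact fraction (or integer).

E[payout] = (10/25)·11 + (11/25)·12 + (2/25)·2 + (2/25)·101 = 448/25
Fair fee = E[payout] = 448/25

448/25 dollars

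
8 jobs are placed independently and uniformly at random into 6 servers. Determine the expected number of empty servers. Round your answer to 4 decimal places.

Let Xⱼ=1 if server j is empty. P(Xⱼ=1) = ((6-1)/6)^8 = 390625/1679616.
By linearity, E[#empty] = 6·390625/1679616 = 390625/279936.
≈ 1.3954

1.3954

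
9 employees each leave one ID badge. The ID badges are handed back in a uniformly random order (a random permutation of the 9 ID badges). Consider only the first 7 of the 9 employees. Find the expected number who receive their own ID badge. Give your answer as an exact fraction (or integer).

7/9

Let Xᵢ = 1 if person i gets their own ID badge. For each i, P(Xᵢ=1) = 1/9.
By linearity of expectation, E[X₁+…+X_7] = 7·(1/9) = 7/9.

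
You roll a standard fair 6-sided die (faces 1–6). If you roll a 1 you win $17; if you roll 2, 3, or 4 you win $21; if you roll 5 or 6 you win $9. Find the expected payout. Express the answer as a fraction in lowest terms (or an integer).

E[payout] = (1/3)·9 + (1/6)·17 + (1/2)·21 = 49/3

49/3 dollars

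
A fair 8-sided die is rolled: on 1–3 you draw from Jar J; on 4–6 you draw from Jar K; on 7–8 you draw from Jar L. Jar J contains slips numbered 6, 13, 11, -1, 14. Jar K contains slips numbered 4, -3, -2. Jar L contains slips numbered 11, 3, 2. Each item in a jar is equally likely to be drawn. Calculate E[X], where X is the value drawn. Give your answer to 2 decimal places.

4.43

E[X | Jar J] = (6 + 13 + 11 − 1 + 14)/5 = 43/5
E[X | Jar K] = (4 − 3 − 2)/3 = -1/3
E[X | Jar L] = (11 + 3 + 2)/3 = 16/3
E[X] = (3/8)·43/5 + (3/8)·(-1/3) + (1/4)·16/3 = 133/30 ≈ 4.43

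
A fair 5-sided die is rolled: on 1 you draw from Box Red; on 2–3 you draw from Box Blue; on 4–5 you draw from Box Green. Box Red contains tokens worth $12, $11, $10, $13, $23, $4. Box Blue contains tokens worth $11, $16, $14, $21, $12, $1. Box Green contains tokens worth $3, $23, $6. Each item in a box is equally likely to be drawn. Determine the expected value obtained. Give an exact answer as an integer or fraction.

117/10 dollars

E[X | Box Red] = (12 + 11 + 10 + 13 + 23 + 4)/6 = 73/6
E[X | Box Blue] = (11 + 16 + 14 + 21 + 12 + 1)/6 = 25/2
E[X | Box Green] = (3 + 23 + 6)/3 = 32/3
E[X] = (1/5)·73/6 + (2/5)·25/2 + (2/5)·32/3 = 117/10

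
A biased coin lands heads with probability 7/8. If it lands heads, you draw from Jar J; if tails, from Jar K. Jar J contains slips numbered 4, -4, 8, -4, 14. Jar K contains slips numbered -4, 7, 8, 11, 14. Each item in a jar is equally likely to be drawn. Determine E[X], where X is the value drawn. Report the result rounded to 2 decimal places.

4.05

E[X | Jar J] = (4 − 4 + 8 − 4 + 14)/5 = 18/5
E[X | Jar K] = (-4 + 7 + 8 + 11 + 14)/5 = 36/5
E[X] = (7/8)·18/5 + (1/8)·36/5 = 81/20 ≈ 4.05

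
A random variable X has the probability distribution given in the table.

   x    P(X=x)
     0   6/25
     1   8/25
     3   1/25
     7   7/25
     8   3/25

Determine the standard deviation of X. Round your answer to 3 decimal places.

3.285

E[X] = 84/25, E[X²] = 552/25
Var(X) = E[X²] − (E[X])² = 552/25 − 7056/625 = 6744/625
SD(X) = √(6744/625) ≈ 3.285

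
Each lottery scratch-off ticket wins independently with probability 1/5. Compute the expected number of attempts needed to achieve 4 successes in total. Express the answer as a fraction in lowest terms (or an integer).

By linearity (sum of 4 independent geometric waits), E[trials] = 4/p = 4/(1/5) = 20.

20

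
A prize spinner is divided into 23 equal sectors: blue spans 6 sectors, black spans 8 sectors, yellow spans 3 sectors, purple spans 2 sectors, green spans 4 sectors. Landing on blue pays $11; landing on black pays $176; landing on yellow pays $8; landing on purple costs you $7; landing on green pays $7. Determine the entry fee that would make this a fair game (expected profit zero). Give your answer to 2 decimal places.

E[payout] = (6/23)·11 + (8/23)·176 + (3/23)·8 + (2/23)·(-7) + (4/23)·7 = 1512/23
Fair fee = E[payout] = 1512/23 ≈ $65.74

$65.74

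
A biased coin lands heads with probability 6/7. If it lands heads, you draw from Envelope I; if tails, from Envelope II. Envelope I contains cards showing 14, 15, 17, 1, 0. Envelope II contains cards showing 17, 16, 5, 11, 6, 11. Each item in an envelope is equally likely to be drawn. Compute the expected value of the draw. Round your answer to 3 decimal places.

9.629

E[X | Envelope I] = (14 + 15 + 17 + 1 + 0)/5 = 47/5
E[X | Envelope II] = (17 + 16 + 5 + 11 + 6 + 11)/6 = 11
E[X] = (6/7)·47/5 + (1/7)·11 = 337/35 ≈ 9.629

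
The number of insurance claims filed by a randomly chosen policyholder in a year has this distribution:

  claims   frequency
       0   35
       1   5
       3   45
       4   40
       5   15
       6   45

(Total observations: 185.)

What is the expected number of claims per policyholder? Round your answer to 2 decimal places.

3.49

Total = 185, so P(claims=0) = 35/185, etc.
E[X] = (7/37)·0 + (1/37)·1 + (9/37)·3 + (8/37)·4 + (3/37)·5 + (9/37)·6
     = 129/37 ≈ 3.49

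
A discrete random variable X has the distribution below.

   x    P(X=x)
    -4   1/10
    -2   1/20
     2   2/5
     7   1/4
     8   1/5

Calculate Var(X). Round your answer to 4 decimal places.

E[X] = (1/10)·(-4) + (1/20)·(-2) + (2/5)·2 + (1/4)·7 + (1/5)·8 = 73/20
E[X²] = (1/10)·16 + (1/20)·4 + (2/5)·4 + (1/4)·49 + (1/5)·64 = 569/20
Var(X) = 569/20 − (73/20)² = 6051/400 ≈ 15.1275

15.1275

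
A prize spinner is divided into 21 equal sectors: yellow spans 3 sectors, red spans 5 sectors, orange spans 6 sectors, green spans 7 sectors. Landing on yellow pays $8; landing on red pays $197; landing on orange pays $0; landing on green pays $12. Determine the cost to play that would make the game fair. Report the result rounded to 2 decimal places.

$52.05

E[payout] = (3/21)·8 + (5/21)·197 + (6/21)·0 + (7/21)·12 = 1093/21
Fair fee = E[payout] = 1093/21 ≈ $52.05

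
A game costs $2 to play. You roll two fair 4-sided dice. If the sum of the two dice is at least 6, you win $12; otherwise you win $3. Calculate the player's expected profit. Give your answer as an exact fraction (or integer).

E[payout] = (5/8)·3 + (3/8)·12 = 51/8
Expected profit = 51/8 − 2 = 35/8

35/8 dollars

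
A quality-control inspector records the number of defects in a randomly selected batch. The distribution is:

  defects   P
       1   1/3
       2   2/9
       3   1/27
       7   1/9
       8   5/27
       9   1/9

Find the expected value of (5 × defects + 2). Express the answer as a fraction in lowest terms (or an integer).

E[5x+2] = (1/3)·7 + (2/9)·12 + (1/27)·17 + (1/9)·37 + (5/27)·42 + (1/9)·47
     = 614/27

614/27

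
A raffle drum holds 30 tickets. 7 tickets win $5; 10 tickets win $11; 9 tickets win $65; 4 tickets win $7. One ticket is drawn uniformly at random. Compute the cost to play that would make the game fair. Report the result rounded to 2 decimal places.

E[payout] = (7/30)·5 + (10/30)·11 + (9/30)·65 + (4/30)·7 = 379/15
Fair fee = E[payout] = 379/15 ≈ $25.27

$25.27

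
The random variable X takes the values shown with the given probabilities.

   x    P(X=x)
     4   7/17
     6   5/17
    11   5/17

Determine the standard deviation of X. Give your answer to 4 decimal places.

2.9294

E[X] = 113/17, E[X²] = 897/17
Var(X) = E[X²] − (E[X])² = 897/17 − 12769/289 = 2480/289
SD(X) = √(2480/289) ≈ 2.9294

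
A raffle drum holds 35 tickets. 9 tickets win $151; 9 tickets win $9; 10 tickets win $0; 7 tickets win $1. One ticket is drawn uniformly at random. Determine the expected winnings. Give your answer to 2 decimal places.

$41.34

E[payout] = (9/35)·151 + (9/35)·9 + (10/35)·0 + (7/35)·1 = 1447/35
≈ $41.34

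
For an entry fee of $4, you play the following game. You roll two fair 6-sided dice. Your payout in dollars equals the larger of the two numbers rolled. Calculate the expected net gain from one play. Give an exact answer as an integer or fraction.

17/36 dollars

Distribution of the larger of the two numbers rolled: 1 w.p. 1/36, 2 w.p. 1/12, 3 w.p. 5/36, 4 w.p. 7/36, 5 w.p. 1/4, 6 w.p. 11/36
E[payout] = (1/36)·1 + (1/12)·2 + (5/36)·3 + (7/36)·4 + (1/4)·5 + (11/36)·6 = 161/36
Expected profit = 161/36 − 4 = 17/36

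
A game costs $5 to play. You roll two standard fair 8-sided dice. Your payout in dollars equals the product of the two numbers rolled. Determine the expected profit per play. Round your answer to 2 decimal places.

$15.25

Distribution of the product of the two numbers rolled: 1 w.p. 1/64, 2 w.p. 1/32, 3 w.p. 1/32, 4 w.p. 3/64, 5 w.p. 1/32, 6 w.p. 1/16, …
E[payout] = (1/64)·1 + (1/32)·2 + (1/32)·3 + (3/64)·4 + (1/32)·5 + (1/16)·6 + (1/32)·7 + (1/16)·8 + (1/64)·9 + (1/32)·10 + (1/16)·12 + (1/32)·14 + (1/32)·15 + (3/64)·16 + (1/32)·18 + (1/32)·20 + (1/32)·21 + (1/16)·24 + (1/64)·25 + (1/32)·28 + (1/32)·30 + (1/32)·32 + (1/32)·35 + (1/64)·36 + (1/32)·40 + (1/32)·42 + (1/32)·48 + (1/64)·49 + (1/32)·56 + (1/64)·64 = 81/4
Expected profit = 81/4 − 5 = 61/4 ≈ $15.25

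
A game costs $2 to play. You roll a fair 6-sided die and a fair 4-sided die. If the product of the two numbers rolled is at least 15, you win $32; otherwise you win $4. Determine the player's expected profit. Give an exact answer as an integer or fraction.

47/6 dollars

E[payout] = (19/24)·4 + (5/24)·32 = 59/6
Expected profit = 59/6 − 2 = 47/6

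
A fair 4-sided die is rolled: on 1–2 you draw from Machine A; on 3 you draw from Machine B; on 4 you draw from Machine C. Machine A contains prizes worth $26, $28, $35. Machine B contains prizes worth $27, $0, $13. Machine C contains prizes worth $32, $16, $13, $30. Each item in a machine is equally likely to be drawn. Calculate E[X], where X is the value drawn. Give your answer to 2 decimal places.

E[X | Machine A] = (26 + 28 + 35)/3 = 89/3
E[X | Machine B] = (27 + 0 + 13)/3 = 40/3
E[X | Machine C] = (32 + 16 + 13 + 30)/4 = 91/4
E[X] = (1/2)·89/3 + (1/4)·40/3 + (1/4)·91/4 = 1145/48 ≈ 23.85

$23.85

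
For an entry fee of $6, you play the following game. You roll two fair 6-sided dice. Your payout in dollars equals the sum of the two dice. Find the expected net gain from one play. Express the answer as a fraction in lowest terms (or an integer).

$1

Distribution of the sum of the two dice: 2 w.p. 1/36, 3 w.p. 1/18, 4 w.p. 1/12, 5 w.p. 1/9, 6 w.p. 5/36, 7 w.p. 1/6, …
E[payout] = (1/36)·2 + (1/18)·3 + (1/12)·4 + (1/9)·5 + (5/36)·6 + (1/6)·7 + (5/36)·8 + (1/9)·9 + (1/12)·10 + (1/18)·11 + (1/36)·12 = 7
Expected profit = 7 − 6 = 1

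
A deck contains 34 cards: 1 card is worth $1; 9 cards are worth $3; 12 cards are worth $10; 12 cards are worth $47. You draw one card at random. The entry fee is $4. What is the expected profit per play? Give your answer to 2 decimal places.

E[payout] = (1/34)·1 + (9/34)·3 + (12/34)·10 + (12/34)·47 = 356/17
Expected profit = 356/17 − 4 = 288/17 ≈ $16.94

$16.94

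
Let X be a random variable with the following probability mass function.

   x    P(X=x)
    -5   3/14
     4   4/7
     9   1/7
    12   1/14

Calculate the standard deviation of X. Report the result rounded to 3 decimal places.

E[X] = 47/14, E[X²] = 509/14
Var(X) = E[X²] − (E[X])² = 509/14 − 2209/196 = 4917/196
SD(X) = √(4917/196) ≈ 5.009

5.009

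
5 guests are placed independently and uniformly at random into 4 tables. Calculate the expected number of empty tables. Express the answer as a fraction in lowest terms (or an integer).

243/256

Let Xⱼ=1 if table j is empty. P(Xⱼ=1) = ((4-1)/4)^5 = 243/1024.
By linearity, E[#empty] = 4·243/1024 = 243/256.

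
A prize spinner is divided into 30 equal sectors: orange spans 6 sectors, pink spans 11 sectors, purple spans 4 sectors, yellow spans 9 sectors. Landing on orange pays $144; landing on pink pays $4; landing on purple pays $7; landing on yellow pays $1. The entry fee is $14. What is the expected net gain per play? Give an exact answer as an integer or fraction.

E[payout] = (6/30)·144 + (11/30)·4 + (4/30)·7 + (9/30)·1 = 63/2
Expected profit = 63/2 − 14 = 35/2

35/2 dollars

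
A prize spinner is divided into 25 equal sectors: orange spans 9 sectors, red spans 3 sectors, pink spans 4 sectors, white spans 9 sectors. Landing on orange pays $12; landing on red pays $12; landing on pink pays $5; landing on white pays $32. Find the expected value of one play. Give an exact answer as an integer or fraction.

E[payout] = (9/25)·12 + (3/25)·12 + (4/25)·5 + (9/25)·32 = 452/25

452/25 dollars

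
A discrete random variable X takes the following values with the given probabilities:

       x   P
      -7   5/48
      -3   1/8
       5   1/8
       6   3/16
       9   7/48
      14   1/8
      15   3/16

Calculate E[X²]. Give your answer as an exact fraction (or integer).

E[X²] = (5/48)·49 + (1/8)·9 + (1/8)·25 + (3/16)·36 + (7/48)·81 + (1/8)·196 + (3/16)·225
     = 4541/48

4541/48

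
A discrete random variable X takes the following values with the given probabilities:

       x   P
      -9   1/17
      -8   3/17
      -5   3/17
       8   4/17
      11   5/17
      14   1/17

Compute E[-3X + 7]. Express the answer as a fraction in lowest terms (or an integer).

E[-3x+7] = (1/17)·34 + (3/17)·31 + (3/17)·22 + (4/17)·(-17) + (5/17)·(-26) + (1/17)·(-35)
     = -40/17

-40/17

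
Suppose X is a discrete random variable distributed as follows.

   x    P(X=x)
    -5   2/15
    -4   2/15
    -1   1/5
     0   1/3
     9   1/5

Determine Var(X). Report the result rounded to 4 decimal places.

E[X] = (2/15)·(-5) + (2/15)·(-4) + (1/5)·(-1) + (1/3)·0 + (1/5)·9 = 2/5
E[X²] = (2/15)·25 + (2/15)·16 + (1/5)·1 + (1/3)·0 + (1/5)·81 = 328/15
Var(X) = 328/15 − (2/5)² = 1628/75 ≈ 21.7067

21.7067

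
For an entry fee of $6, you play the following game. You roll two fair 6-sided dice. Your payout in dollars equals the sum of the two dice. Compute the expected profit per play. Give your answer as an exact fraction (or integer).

$1

Distribution of the sum of the two dice: 2 w.p. 1/36, 3 w.p. 1/18, 4 w.p. 1/12, 5 w.p. 1/9, 6 w.p. 5/36, 7 w.p. 1/6, …
E[payout] = (1/36)·2 + (1/18)·3 + (1/12)·4 + (1/9)·5 + (5/36)·6 + (1/6)·7 + (5/36)·8 + (1/9)·9 + (1/12)·10 + (1/18)·11 + (1/36)·12 = 7
Expected profit = 7 − 6 = 1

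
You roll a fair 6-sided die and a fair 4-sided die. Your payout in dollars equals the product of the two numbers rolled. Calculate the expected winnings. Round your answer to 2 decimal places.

$8.75

Distribution of the product of the two numbers rolled: 1 w.p. 1/24, 2 w.p. 1/12, 3 w.p. 1/12, 4 w.p. 1/8, 5 w.p. 1/24, 6 w.p. 1/8, …
E[payout] = (1/24)·1 + (1/12)·2 + (1/12)·3 + (1/8)·4 + (1/24)·5 + (1/8)·6 + (1/12)·8 + (1/24)·9 + (1/24)·10 + (1/8)·12 + (1/24)·15 + (1/24)·16 + (1/24)·18 + (1/24)·20 + (1/24)·24 = 35/4
≈ $8.75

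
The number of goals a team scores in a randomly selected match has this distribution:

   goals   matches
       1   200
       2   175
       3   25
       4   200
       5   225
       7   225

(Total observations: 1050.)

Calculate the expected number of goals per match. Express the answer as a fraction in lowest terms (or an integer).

55/14

Total = 1050, so P(goals=1) = 200/1050, etc.
E[X] = (4/21)·1 + (1/6)·2 + (1/42)·3 + (4/21)·4 + (3/14)·5 + (3/14)·7
     = 55/14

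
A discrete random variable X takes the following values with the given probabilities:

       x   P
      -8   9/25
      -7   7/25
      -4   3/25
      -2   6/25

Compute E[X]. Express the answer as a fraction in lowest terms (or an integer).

E[X] = (9/25)·(-8) + (7/25)·(-7) + (3/25)·(-4) + (6/25)·(-2)
     = -29/5

-29/5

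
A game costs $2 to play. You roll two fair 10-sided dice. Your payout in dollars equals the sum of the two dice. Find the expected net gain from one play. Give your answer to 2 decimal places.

Distribution of the sum of the two dice: 2 w.p. 1/100, 3 w.p. 1/50, 4 w.p. 3/100, 5 w.p. 1/25, 6 w.p. 1/20, 7 w.p. 3/50, …
E[payout] = (1/100)·2 + (1/50)·3 + (3/100)·4 + (1/25)·5 + (1/20)·6 + (3/50)·7 + (7/100)·8 + (2/25)·9 + (9/100)·10 + (1/10)·11 + (9/100)·12 + (2/25)·13 + (7/100)·14 + (3/50)·15 + (1/20)·16 + (1/25)·17 + (3/100)·18 + (1/50)·19 + (1/100)·20 = 11
Expected profit = 11 − 2 = 9 ≈ $9.00

$9.00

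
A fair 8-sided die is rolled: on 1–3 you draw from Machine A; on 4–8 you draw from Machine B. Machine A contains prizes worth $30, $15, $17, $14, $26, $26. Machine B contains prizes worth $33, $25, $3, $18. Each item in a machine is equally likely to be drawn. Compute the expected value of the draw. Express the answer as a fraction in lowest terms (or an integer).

E[X | Machine A] = (30 + 15 + 17 + 14 + 26 + 26)/6 = 64/3
E[X | Machine B] = (33 + 25 + 3 + 18)/4 = 79/4
E[X] = (3/8)·64/3 + (5/8)·79/4 = 651/32

651/32 dollars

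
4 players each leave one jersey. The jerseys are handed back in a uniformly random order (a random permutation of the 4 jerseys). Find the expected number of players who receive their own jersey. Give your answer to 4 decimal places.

Let Xᵢ = 1 if person i gets their own jersey. For each i, P(Xᵢ=1) = 1/4.
By linearity of expectation, E[X₁+…+X_4] = 4·(1/4) = 1.
≈ 1.0000

1.0000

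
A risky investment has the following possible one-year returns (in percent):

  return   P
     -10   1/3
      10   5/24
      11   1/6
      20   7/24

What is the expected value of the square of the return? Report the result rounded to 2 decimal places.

191.00

E[X²] = (1/3)·100 + (5/24)·100 + (1/6)·121 + (7/24)·400
     = 191 ≈ 191.00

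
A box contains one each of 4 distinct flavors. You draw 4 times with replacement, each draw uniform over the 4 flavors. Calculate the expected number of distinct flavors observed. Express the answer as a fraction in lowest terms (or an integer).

Let Xⱼ=1 if type j appears at least once. P(Xⱼ=1) = 1 − ((4−1)/4)^4 = 175/256.
E[#distinct] = 4·175/256 = 175/64.

175/64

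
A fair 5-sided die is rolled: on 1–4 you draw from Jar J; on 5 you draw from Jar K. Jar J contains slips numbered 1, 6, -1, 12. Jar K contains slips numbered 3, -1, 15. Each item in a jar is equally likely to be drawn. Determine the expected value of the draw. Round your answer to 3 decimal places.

E[X | Jar J] = (1 + 6 − 1 + 12)/4 = 9/2
E[X | Jar K] = (3 − 1 + 15)/3 = 17/3
E[X] = (4/5)·9/2 + (1/5)·17/3 = 71/15 ≈ 4.733

4.733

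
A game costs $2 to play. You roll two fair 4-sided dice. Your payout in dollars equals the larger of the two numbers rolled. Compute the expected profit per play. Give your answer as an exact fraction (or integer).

9/8 dollars

Distribution of the larger of the two numbers rolled: 1 w.p. 1/16, 2 w.p. 3/16, 3 w.p. 5/16, 4 w.p. 7/16
E[payout] = (1/16)·1 + (3/16)·2 + (5/16)·3 + (7/16)·4 = 25/8
Expected profit = 25/8 − 2 = 9/8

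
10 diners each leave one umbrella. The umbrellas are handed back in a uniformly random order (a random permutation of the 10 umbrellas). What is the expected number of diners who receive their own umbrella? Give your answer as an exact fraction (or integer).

1

Let Xᵢ = 1 if person i gets their own umbrella. For each i, P(Xᵢ=1) = 1/10.
By linearity of expectation, E[X₁+…+X_10] = 10·(1/10) = 1.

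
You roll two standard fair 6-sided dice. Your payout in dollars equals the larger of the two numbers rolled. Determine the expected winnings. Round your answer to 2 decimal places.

Distribution of the larger of the two numbers rolled: 1 w.p. 1/36, 2 w.p. 1/12, 3 w.p. 5/36, 4 w.p. 7/36, 5 w.p. 1/4, 6 w.p. 11/36
E[payout] = (1/36)·1 + (1/12)·2 + (5/36)·3 + (7/36)·4 + (1/4)·5 + (11/36)·6 = 161/36
≈ $4.47

$4.47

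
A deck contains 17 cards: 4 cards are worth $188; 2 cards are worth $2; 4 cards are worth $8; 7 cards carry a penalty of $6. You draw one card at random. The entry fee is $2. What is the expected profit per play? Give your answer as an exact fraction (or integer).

E[payout] = (4/17)·188 + (2/17)·2 + (4/17)·8 + (7/17)·(-6) = 746/17
Expected profit = 746/17 − 2 = 712/17

712/17 dollars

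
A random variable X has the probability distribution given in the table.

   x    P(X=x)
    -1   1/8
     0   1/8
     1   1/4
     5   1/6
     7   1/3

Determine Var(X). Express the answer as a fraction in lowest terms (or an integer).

5783/576

E[X] = (1/8)·(-1) + (1/8)·0 + (1/4)·1 + (1/6)·5 + (1/3)·7 = 79/24
E[X²] = (1/8)·1 + (1/8)·0 + (1/4)·1 + (1/6)·25 + (1/3)·49 = 167/8
Var(X) = 167/8 − (79/24)² = 5783/576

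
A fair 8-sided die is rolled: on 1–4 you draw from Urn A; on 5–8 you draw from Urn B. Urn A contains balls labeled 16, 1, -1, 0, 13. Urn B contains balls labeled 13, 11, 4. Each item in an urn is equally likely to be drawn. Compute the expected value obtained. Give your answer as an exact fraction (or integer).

227/30

E[X | Urn A] = (16 + 1 − 1 + 0 + 13)/5 = 29/5
E[X | Urn B] = (13 + 11 + 4)/3 = 28/3
E[X] = (1/2)·29/5 + (1/2)·28/3 = 227/30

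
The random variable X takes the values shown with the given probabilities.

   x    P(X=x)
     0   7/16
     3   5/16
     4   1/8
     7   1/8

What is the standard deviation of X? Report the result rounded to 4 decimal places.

E[X] = 37/16, E[X²] = 175/16
Var(X) = E[X²] − (E[X])² = 175/16 − 1369/256 = 1431/256
SD(X) = √(1431/256) ≈ 2.3643

2.3643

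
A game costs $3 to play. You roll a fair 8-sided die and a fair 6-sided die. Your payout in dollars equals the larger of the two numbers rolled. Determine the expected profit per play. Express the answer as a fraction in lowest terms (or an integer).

107/48 dollars

Distribution of the larger of the two numbers rolled: 1 w.p. 1/48, 2 w.p. 1/16, 3 w.p. 5/48, 4 w.p. 7/48, 5 w.p. 3/16, 6 w.p. 11/48, …
E[payout] = (1/48)·1 + (1/16)·2 + (5/48)·3 + (7/48)·4 + (3/16)·5 + (11/48)·6 + (1/8)·7 + (1/8)·8 = 251/48
Expected profit = 251/48 − 3 = 107/48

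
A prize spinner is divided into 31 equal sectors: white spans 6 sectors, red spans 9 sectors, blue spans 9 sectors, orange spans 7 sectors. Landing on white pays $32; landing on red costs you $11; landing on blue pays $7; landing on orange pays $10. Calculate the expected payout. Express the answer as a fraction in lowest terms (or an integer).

E[payout] = (6/31)·32 + (9/31)·(-11) + (9/31)·7 + (7/31)·10 = 226/31

226/31 dollars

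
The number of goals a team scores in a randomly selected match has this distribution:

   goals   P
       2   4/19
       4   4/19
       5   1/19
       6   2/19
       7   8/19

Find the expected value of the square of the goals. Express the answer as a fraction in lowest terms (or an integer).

E[X²] = (4/19)·4 + (4/19)·16 + (1/19)·25 + (2/19)·36 + (8/19)·49
     = 569/19

569/19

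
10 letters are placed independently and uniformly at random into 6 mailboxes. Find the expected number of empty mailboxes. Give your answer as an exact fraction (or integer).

Let Xⱼ=1 if mailbox j is empty. P(Xⱼ=1) = ((6-1)/6)^10 = 9765625/60466176.
By linearity, E[#empty] = 6·9765625/60466176 = 9765625/10077696.

9765625/10077696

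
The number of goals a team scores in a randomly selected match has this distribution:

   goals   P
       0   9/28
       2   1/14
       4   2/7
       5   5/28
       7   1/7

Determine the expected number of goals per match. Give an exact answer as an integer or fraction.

E[X] = (9/28)·0 + (1/14)·2 + (2/7)·4 + (5/28)·5 + (1/7)·7
     = 89/28

89/28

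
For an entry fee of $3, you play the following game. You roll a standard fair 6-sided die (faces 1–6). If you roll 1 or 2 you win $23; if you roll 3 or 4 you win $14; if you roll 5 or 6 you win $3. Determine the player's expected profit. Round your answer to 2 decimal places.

E[payout] = (1/3)·3 + (1/3)·14 + (1/3)·23 = 40/3
Expected profit = 40/3 − 3 = 31/3 ≈ $10.33

$10.33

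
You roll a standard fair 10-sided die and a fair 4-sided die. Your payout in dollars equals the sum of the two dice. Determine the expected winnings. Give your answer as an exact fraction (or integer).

$8

Distribution of the sum of the two dice: 2 w.p. 1/40, 3 w.p. 1/20, 4 w.p. 3/40, 5 w.p. 1/10, 6 w.p. 1/10, 7 w.p. 1/10, …
E[payout] = (1/40)·2 + (1/20)·3 + (3/40)·4 + (1/10)·5 + (1/10)·6 + (1/10)·7 + (1/10)·8 + (1/10)·9 + (1/10)·10 + (1/10)·11 + (3/40)·12 + (1/20)·13 + (1/40)·14 = 8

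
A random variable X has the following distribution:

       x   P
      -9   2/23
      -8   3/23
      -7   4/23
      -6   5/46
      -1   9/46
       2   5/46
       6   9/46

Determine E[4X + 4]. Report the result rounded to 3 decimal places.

-6.000

E[4x+4] = (2/23)·(-32) + (3/23)·(-28) + (4/23)·(-24) + (5/46)·(-20) + (9/46)·0 + (5/46)·12 + (9/46)·28
     = -6 ≈ -6.000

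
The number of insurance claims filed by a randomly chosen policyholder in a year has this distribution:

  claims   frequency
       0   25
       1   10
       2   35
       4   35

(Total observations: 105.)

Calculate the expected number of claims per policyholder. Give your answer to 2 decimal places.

Total = 105, so P(claims=0) = 25/105, etc.
E[X] = (5/21)·0 + (2/21)·1 + (1/3)·2 + (1/3)·4
     = 44/21 ≈ 2.10

2.10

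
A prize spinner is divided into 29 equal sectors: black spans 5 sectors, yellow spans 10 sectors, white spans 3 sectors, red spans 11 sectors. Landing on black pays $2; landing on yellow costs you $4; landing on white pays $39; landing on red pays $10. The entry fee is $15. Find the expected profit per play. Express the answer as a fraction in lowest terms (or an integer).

E[payout] = (5/29)·2 + (10/29)·(-4) + (3/29)·39 + (11/29)·10 = 197/29
Expected profit = 197/29 − 15 = -238/29

-238/29 dollars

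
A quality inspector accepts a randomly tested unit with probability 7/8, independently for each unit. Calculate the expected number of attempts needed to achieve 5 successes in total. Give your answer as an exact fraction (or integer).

40/7

By linearity (sum of 5 independent geometric waits), E[trials] = 5/p = 5/(7/8) = 40/7.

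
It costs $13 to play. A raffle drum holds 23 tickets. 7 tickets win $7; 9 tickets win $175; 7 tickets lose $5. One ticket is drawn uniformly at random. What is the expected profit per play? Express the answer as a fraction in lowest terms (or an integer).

E[payout] = (7/23)·7 + (9/23)·175 + (7/23)·(-5) = 1589/23
Expected profit = 1589/23 − 13 = 1290/23

1290/23 dollars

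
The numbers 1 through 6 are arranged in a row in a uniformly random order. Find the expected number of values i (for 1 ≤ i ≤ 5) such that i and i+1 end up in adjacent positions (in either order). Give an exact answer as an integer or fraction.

For each i ∈ {1,…,5}, let Xᵢ = 1 if i and i+1 are adjacent. P(Xᵢ=1) = 2·(6−1)!/6! = 2/6.
By linearity, E[ΣXᵢ] = (5)·(2/6) = 5/3.

5/3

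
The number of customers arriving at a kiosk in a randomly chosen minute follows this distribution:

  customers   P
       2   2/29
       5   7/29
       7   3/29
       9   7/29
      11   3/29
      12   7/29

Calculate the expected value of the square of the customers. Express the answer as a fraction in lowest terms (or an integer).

E[X²] = (2/29)·4 + (7/29)·25 + (3/29)·49 + (7/29)·81 + (3/29)·121 + (7/29)·144
     = 2268/29

2268/29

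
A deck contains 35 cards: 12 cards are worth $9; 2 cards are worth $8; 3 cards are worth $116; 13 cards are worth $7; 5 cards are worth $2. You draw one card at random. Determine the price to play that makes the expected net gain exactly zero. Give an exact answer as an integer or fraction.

E[payout] = (12/35)·9 + (2/35)·8 + (3/35)·116 + (13/35)·7 + (5/35)·2 = 573/35
Fair fee = E[payout] = 573/35

573/35 dollars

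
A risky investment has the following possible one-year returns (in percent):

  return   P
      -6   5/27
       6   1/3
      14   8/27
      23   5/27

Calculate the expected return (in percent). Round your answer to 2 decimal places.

9.30

E[X] = (5/27)·(-6) + (1/3)·6 + (8/27)·14 + (5/27)·23
     = 251/27 ≈ 9.30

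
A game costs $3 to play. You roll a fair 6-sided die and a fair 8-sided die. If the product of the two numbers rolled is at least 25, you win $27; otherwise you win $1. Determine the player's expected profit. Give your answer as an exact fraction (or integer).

41/12 dollars

E[payout] = (19/24)·1 + (5/24)·27 = 77/12
Expected profit = 77/12 − 3 = 41/12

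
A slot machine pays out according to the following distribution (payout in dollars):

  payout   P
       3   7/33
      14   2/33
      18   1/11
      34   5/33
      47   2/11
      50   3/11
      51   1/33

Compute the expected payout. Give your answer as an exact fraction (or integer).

E[X] = (7/33)·3 + (2/33)·14 + (1/11)·18 + (5/33)·34 + (2/11)·47 + (3/11)·50 + (1/33)·51
     = 32

$32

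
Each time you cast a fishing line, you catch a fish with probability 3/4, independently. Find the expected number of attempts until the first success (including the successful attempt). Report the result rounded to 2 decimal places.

1.33

For a geometric distribution, E[trials] = 1/p = 1/(3/4) = 4/3.
≈ 1.33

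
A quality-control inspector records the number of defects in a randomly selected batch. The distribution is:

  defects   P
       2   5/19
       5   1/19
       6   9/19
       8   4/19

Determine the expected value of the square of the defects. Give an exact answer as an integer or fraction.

625/19

E[X²] = (5/19)·4 + (1/19)·25 + (9/19)·36 + (4/19)·64
     = 625/19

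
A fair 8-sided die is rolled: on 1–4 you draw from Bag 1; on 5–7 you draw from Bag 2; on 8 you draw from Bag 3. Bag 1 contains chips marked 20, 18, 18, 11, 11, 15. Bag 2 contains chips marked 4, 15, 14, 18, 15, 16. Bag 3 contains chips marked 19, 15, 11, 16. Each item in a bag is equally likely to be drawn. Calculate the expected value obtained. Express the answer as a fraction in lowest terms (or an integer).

473/32

E[X | Bag 1] = (20 + 18 + 18 + 11 + 11 + 15)/6 = 31/2
E[X | Bag 2] = (4 + 15 + 14 + 18 + 15 + 16)/6 = 41/3
E[X | Bag 3] = (19 + 15 + 11 + 16)/4 = 61/4
E[X] = (1/2)·31/2 + (3/8)·41/3 + (1/8)·61/4 = 473/32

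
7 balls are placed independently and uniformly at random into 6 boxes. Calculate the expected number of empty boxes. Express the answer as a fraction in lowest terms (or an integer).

78125/46656

Let Xⱼ=1 if box j is empty. P(Xⱼ=1) = ((6-1)/6)^7 = 78125/279936.
By linearity, E[#empty] = 6·78125/279936 = 78125/46656.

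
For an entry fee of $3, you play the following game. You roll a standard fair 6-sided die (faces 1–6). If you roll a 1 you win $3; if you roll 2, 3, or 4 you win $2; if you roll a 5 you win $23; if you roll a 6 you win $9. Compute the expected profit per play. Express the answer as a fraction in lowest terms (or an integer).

E[payout] = (1/2)·2 + (1/6)·3 + (1/6)·9 + (1/6)·23 = 41/6
Expected profit = 41/6 − 3 = 23/6

23/6 dollars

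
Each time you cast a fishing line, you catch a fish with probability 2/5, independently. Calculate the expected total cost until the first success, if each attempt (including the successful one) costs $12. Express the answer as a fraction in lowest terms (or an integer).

E[#attempts] = 1/p = 5/2; E[cost] = 12·5/2 = 30.

$30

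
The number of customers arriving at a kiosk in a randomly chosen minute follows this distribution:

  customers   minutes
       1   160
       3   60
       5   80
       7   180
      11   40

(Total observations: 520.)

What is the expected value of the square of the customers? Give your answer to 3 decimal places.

31.462

Total = 520, so P(customers=1) = 160/520, etc.
E[X²] = (4/13)·1 + (3/26)·9 + (2/13)·25 + (9/26)·49 + (1/13)·121
     = 409/13 ≈ 31.462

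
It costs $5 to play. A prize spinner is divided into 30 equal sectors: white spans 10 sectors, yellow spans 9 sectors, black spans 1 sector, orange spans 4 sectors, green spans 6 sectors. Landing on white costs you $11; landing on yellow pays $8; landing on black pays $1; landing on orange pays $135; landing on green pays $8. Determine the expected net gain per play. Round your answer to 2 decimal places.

$13.37

E[payout] = (10/30)·(-11) + (9/30)·8 + (1/30)·1 + (4/30)·135 + (6/30)·8 = 551/30
Expected profit = 551/30 − 5 = 401/30 ≈ $13.37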